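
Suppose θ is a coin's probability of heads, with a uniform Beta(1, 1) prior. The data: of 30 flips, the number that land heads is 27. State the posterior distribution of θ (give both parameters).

The binomial likelihood is conjugate to the Beta prior: with 27 successes and 3 failures, the posterior is Beta(1+27, 1+3) = Beta(28, 4).

Posterior: Beta(28, 4)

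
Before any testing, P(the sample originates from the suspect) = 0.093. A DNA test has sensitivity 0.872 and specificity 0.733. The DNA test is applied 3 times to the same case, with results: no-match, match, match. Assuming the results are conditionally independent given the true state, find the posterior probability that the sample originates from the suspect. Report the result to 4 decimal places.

Let H be the event that the sample originates from the suspect; start with P(H) = 0.093. P('match'|H) = 0.872, P('match'|¬H) = 0.267.
Update on result 1 ('no-match'): P(H) ← 0.128·0.0930 / (0.128·0.0930 + 0.733·0.9070) = 0.011904/0.67674 = 0.0176.
Update on result 2 ('match'): P(H) ← 0.872·0.0176 / (0.872·0.0176 + 0.267·0.9824) = 0.015339/0.27764 = 0.0552.
Update on result 3 ('match'): P(H) ← 0.872·0.0552 / (0.872·0.0552 + 0.267·0.9448) = 0.048175/0.30042 = 0.1604.

Posterior P(H) ≈ 0.1604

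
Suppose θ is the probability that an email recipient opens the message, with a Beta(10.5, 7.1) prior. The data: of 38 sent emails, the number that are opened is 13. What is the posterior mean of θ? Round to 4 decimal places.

The binomial likelihood is conjugate to the Beta prior: with 13 successes and 25 failures, the posterior is Beta(10.5+13, 7.1+25) = Beta(23.5, 32.1).
Posterior mean = α/(α+β) = 23.5/55.6 = 0.4227.

Posterior mean ≈ 0.4227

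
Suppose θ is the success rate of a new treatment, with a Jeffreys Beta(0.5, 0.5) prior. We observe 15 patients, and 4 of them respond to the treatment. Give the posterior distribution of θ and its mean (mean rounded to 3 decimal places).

Observing 4 successes and 11 failures updates Beta(0.5, 0.5) by adding the success and failure counts to the two shape parameters: α = 0.5+4 = 4.5, β = 0.5+11 = 11.5.
Posterior mean = α/(α+β) = 4.5/16 = 0.281.

Posterior: Beta(4.5, 11.5); mean ≈ 0.281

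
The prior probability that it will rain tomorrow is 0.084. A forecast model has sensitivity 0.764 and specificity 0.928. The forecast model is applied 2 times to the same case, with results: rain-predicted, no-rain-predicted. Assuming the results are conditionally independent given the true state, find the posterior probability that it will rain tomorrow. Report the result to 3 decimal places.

Posterior P(H) ≈ 0.198

Let H be the event that it will rain tomorrow; start with P(H) = 0.084. P('rain-predicted'|H) = 0.764, P('rain-predicted'|¬H) = 0.072.
Update on result 1 ('rain-predicted'): P(H) ← 0.764·0.0840 / (0.764·0.0840 + 0.072·0.9160) = 0.064176/0.13013 = 0.4932.
Update on result 2 ('no-rain-predicted'): P(H) ← 0.236·0.4932 / (0.236·0.4932 + 0.928·0.5068) = 0.11639/0.58672 = 0.1984.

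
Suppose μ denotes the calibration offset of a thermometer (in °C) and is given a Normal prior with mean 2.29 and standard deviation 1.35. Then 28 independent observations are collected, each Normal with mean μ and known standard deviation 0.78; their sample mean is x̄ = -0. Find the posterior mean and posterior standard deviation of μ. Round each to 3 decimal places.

With known σ, the Normal prior is conjugate. Weight on the data is w = (n/σ²)/(n/σ² + 1/τ₀²) = 46.0224/(46.0224+0.548697) = 0.98822.
Posterior mean = w·x̄ + (1−w)·μ₀ = 0.98822·-0 + 0.011782·2.29 = 0.027. Posterior variance = 1/(46.0224+0.548697) = 0.0214726, so SD = 0.147.

Posterior mean ≈ 0.027; posterior SD ≈ 0.147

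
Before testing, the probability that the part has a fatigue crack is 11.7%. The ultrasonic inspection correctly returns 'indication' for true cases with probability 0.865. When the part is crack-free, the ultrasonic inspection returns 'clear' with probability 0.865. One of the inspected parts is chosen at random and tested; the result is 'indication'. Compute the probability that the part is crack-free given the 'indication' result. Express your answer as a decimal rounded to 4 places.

P(¬H | E) ≈ 0.5408

Write H for 'the part has a fatigue crack'. Prior odds H:¬H = 0.117/0.883 = 0.13250. For the 'indication' outcome, the likelihood ratio is 0.865/0.135 = 6.4074.
Posterior odds = 0.13250 × 6.4074 = 0.84900, so P(H|E) = 0.84900/(1+0.84900) = 0.4592. Then P(¬H|E) = 1 − 0.4592 = 0.5408.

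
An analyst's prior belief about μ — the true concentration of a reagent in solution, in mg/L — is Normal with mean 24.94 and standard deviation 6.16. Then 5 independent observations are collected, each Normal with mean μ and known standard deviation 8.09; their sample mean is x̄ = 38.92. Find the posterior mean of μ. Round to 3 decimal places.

Posterior mean ≈ 35.334

Prior precision 1/τ₀² = 1/6.16² = 0.0263535; data precision n/σ² = 5/8.09² = 0.0763964.
Posterior precision = 0.0263535 + 0.0763964 = 0.102750.
Posterior mean = (0.0263535·24.94 + 0.0763964·38.92) / 0.102750 = 35.334.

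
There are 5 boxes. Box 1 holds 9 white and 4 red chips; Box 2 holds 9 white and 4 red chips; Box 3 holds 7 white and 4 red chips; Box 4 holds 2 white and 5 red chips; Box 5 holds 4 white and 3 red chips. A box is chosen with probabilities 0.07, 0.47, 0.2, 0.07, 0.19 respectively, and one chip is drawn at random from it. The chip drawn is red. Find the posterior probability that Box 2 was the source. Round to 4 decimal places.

Posterior probability ≈ 0.3905

P(red|Box 1) = 0.3077; P(red|Box 2) = 0.3077; P(red|Box 3) = 0.3636; P(red|Box 4) = 0.7143; P(red|Box 5) = 0.4286.
Prior × likelihood for each source: 0.07·0.3077=0.02154, 0.47·0.3077=0.1446, 0.2·0.3636=0.07273, 0.07·0.7143=0.05000, 0.19·0.4286=0.08143. Summing gives P(red) = 0.37031.
P(Box 2 | red) = 0.1446 / 0.37031 = 0.3905.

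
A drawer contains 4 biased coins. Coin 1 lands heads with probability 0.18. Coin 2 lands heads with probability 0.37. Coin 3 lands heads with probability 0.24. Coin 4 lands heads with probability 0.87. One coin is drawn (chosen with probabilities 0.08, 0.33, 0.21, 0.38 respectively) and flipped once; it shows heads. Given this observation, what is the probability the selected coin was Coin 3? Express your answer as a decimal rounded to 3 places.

P(heads|C1) = 0.18; P(heads|C2) = 0.37; P(heads|C3) = 0.24; P(heads|C4) = 0.87.
Prior × likelihood for each source: 0.08·0.18=0.01440, 0.33·0.37=0.1221, 0.21·0.24=0.05040, 0.38·0.87=0.3306. Summing gives P(heads) = 0.51750.
P(Coin 3 | heads) = 0.05040 / 0.51750 = 0.097.

Posterior probability ≈ 0.097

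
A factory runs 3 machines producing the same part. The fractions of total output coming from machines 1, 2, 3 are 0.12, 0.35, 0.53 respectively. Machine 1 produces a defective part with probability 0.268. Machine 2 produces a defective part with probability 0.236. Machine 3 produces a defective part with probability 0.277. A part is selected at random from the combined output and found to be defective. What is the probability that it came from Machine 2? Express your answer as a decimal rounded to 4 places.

Posterior probability ≈ 0.3158

P(defective|M1) = 0.268; P(defective|M2) = 0.236; P(defective|M3) = 0.277.
Prior × likelihood for each source: 0.12·0.268=0.03216, 0.35·0.236=0.08260, 0.53·0.277=0.1468. Summing gives P(defective) = 0.26157.
P(Machine 2 | defective) = 0.08260 / 0.26157 = 0.3158.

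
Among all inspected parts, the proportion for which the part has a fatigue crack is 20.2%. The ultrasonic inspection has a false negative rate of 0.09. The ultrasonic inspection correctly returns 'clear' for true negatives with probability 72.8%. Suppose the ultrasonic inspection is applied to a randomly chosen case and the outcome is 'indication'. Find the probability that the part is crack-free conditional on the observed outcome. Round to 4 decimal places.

P(¬H | E) ≈ 0.5415

Let H be the event that the part has a fatigue crack. P(H) = 0.202, so P(¬H) = 0.798. With E the 'indication' result, P(E|H) = 0.91 and P(E|¬H) = 0.272.
P(E) = 0.91·0.202 + 0.272·0.798 = 0.18382 + 0.21706 = 0.40088.
By Bayes' theorem, P(H|E) = 0.18382 / 0.40088 = 0.4585. Hence P(¬H|E) = 1 − 0.4585 = 0.5415.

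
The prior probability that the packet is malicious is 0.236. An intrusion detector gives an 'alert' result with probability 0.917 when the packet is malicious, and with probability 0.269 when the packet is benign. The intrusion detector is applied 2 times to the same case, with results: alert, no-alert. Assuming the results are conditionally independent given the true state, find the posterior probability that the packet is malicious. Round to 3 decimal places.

Posterior P(H) ≈ 0.107

Let H be the event that the packet is malicious; start with P(H) = 0.236. P('alert'|H) = 0.917, P('alert'|¬H) = 0.269.
Update on result 1 ('alert'): P(H) ← 0.917·0.2360 / (0.917·0.2360 + 0.269·0.7640) = 0.21641/0.42193 = 0.5129.
Update on result 2 ('no-alert'): P(H) ← 0.083·0.5129 / (0.083·0.5129 + 0.731·0.4871) = 0.042572/0.39863 = 0.1068.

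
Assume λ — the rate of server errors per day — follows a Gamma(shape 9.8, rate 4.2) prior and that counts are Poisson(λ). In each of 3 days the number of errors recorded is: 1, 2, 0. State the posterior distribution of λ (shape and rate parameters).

Posterior: Gamma(shape=12.8, rate=7.2)

The Poisson likelihood adds the total count to the shape and the number of exposure periods to the rate. Here ∑xᵢ = 3 and n = 3, so shape 9.8→12.8 and rate 4.2→7.2.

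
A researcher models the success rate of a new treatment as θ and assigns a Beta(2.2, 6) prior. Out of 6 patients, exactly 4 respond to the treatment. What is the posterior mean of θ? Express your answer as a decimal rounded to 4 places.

Observing 4 successes and 2 failures updates Beta(2.2, 6) by adding the success and failure counts to the two shape parameters: α = 2.2+4 = 6.2, β = 6+2 = 8.
Posterior mean = α/(α+β) = 6.2/14.2 = 0.4366.

Posterior mean ≈ 0.4366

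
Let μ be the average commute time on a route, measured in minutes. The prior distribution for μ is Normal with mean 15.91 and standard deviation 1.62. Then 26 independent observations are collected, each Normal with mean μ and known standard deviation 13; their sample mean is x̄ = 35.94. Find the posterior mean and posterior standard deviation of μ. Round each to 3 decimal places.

Posterior mean ≈ 21.671; posterior SD ≈ 1.367

With known σ, the Normal prior is conjugate. Weight on the data is w = (n/σ²)/(n/σ² + 1/τ₀²) = 0.153846/(0.153846+0.381039) = 0.28762.
Posterior mean = w·x̄ + (1−w)·μ₀ = 0.28762·35.94 + 0.71238·15.91 = 21.671. Posterior variance = 1/(0.153846+0.381039) = 1.86956, so SD = 1.367.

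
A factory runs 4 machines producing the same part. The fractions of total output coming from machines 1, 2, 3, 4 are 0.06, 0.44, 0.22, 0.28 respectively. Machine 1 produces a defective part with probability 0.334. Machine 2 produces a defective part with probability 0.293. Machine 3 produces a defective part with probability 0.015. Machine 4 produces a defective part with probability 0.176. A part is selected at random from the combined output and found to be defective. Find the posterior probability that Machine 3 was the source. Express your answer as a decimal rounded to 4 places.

P(defective|M1) = 0.334; P(defective|M2) = 0.293; P(defective|M3) = 0.015; P(defective|M4) = 0.176.
Prior × likelihood for each source: 0.06·0.334=0.02004, 0.44·0.293=0.1289, 0.22·0.015=0.003300, 0.28·0.176=0.04928. Summing gives P(defective) = 0.20154.
P(Machine 3 | defective) = 0.003300 / 0.20154 = 0.0164.

Posterior probability ≈ 0.0164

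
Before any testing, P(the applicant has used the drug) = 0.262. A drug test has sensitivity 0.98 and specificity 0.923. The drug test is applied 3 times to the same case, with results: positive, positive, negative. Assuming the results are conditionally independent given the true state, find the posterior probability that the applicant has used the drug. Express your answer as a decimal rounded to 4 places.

With H the event that the applicant has used the drug, the joint likelihood of the observed sequence is P(data|H) = 0.98·0.98·0.02 = 0.019208 and P(data|¬H) = 0.077·0.077·0.923 = 0.0054725.
Bayes: P(H|data) = 0.262·0.019208 / (0.262·0.019208 + 0.738·0.0054725) = 0.0050325/0.0090712 = 0.5548.

Posterior P(H) ≈ 0.5548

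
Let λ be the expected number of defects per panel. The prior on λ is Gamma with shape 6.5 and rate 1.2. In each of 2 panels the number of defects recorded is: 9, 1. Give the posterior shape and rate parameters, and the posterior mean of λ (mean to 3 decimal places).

Total count ∑xᵢ = 10 over n = 2 panels.
Gamma is conjugate to the Poisson likelihood: posterior is Gamma(shape = 6.5+10 = 16.5, rate = 1.2+2 = 3.2).
Posterior mean = shape/rate = 16.5/3.2 = 5.156.

Posterior: Gamma(shape=16.5, rate=3.2); mean ≈ 5.156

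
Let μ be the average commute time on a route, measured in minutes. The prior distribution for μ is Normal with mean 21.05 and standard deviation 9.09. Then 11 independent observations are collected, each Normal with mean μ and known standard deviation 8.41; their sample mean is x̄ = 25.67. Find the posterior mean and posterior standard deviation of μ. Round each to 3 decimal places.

With known σ, the Normal prior is conjugate. Weight on the data is w = (n/σ²)/(n/σ² + 1/τ₀²) = 0.155525/(0.155525+0.0121024) = 0.92780.
Posterior mean = w·x̄ + (1−w)·μ₀ = 0.92780·25.67 + 0.072198·21.05 = 25.336. Posterior variance = 1/(0.155525+0.0121024) = 5.96560, so SD = 2.442.

Posterior mean ≈ 25.336; posterior SD ≈ 2.442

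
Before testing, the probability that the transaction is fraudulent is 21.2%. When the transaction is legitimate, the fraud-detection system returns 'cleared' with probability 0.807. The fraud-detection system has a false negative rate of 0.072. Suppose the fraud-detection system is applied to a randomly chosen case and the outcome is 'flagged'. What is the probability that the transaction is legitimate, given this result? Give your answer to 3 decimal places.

P(¬H | E) ≈ 0.436

Write H for 'the transaction is fraudulent'. Prior odds H:¬H = 0.212/0.788 = 0.26904. For the 'flagged' outcome, the likelihood ratio is 0.928/0.193 = 4.8083.
Posterior odds = 0.26904 × 4.8083 = 1.2936, so P(H|E) = 1.2936/(1+1.2936) = 0.564. Then P(¬H|E) = 1 − 0.564 = 0.436.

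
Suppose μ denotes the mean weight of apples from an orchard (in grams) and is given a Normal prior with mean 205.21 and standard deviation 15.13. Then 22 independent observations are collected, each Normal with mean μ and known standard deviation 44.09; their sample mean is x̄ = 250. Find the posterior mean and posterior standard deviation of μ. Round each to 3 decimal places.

Posterior mean ≈ 237.526; posterior SD ≈ 7.985

With known σ, the Normal prior is conjugate. Weight on the data is w = (n/σ²)/(n/σ² + 1/τ₀²) = 0.0113173/(0.0113173+0.00436840) = 0.72150.
Posterior mean = w·x̄ + (1−w)·μ₀ = 0.72150·250 + 0.27850·205.21 = 237.526. Posterior variance = 1/(0.0113173+0.00436840) = 63.7524, so SD = 7.985.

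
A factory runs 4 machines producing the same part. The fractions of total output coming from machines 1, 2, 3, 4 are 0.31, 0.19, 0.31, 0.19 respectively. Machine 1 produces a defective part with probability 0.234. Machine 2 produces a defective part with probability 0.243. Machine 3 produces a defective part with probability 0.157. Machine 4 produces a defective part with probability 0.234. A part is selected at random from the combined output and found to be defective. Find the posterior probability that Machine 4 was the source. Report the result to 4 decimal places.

Tabulate prior·likelihood by source: [1] prior 0.31, lik 0.234, product 0.07254; [2] prior 0.19, lik 0.243, product 0.04617; [3] prior 0.31, lik 0.157, product 0.04867; [4] prior 0.19, lik 0.234, product 0.04446.
Normalizing constant = 0.21184; the posterior for Machine 4 is its product over the sum, 0.04446/0.21184 = 0.2099.

Posterior probability ≈ 0.2099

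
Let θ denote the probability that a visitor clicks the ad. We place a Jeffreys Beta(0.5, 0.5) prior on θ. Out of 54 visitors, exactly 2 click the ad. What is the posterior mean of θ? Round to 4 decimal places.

The binomial likelihood is conjugate to the Beta prior: with 2 successes and 52 failures, the posterior is Beta(0.5+2, 0.5+52) = Beta(2.5, 52.5).
E[θ | data] = 2.5/(2.5+52.5) = 0.0455.

Posterior mean ≈ 0.0455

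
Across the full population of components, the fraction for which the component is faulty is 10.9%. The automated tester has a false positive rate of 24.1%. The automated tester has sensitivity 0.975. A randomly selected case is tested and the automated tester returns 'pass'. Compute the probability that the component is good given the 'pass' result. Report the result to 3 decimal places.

P(¬H | E) ≈ 0.996

Let H be the event that the component is faulty. P(H) = 0.109, so P(¬H) = 0.891. With E the 'pass' result, P(E|H) = 0.025 and P(E|¬H) = 0.759.
P(E) = 0.025·0.109 + 0.759·0.891 = 0.0027250 + 0.67627 = 0.67899.
By Bayes' theorem, P(H|E) = 0.0027250 / 0.67899 = 0.004. Hence P(¬H|E) = 1 − 0.004 = 0.996.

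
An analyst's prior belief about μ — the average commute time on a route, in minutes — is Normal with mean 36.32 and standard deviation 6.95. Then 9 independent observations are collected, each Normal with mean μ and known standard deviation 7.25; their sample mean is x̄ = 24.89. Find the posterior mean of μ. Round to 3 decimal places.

Posterior mean ≈ 26.123

Prior precision 1/τ₀² = 1/6.95² = 0.0207029; data precision n/σ² = 9/7.25² = 0.171225.
Posterior precision = 0.0207029 + 0.171225 = 0.191928.
Posterior mean = (0.0207029·36.32 + 0.171225·24.89) / 0.191928 = 26.123.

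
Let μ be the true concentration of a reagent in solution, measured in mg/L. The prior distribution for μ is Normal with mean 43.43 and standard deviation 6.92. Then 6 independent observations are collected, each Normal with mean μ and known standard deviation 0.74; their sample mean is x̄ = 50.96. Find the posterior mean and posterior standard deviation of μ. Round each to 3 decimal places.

Posterior mean ≈ 50.946; posterior SD ≈ 0.302

Prior precision 1/τ₀² = 1/6.92² = 0.0208828; data precision n/σ² = 6/0.74² = 10.9569.
Posterior precision = 0.0208828 + 10.9569 = 10.9778, giving posterior SD = 1/√10.9778 = 0.302.
Posterior mean = (0.0208828·43.43 + 10.9569·50.96) / 10.9778 = 50.946.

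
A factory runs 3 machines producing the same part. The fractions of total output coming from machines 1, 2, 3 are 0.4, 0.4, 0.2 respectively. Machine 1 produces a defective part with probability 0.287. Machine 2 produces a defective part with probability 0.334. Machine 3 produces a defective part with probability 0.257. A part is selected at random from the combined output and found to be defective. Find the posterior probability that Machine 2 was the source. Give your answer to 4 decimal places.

Posterior probability ≈ 0.4456

Tabulate prior·likelihood by source: [1] prior 0.4, lik 0.287, product 0.1148; [2] prior 0.4, lik 0.334, product 0.1336; [3] prior 0.2, lik 0.257, product 0.05140.
Normalizing constant = 0.29980; the posterior for Machine 2 is its product over the sum, 0.1336/0.29980 = 0.4456.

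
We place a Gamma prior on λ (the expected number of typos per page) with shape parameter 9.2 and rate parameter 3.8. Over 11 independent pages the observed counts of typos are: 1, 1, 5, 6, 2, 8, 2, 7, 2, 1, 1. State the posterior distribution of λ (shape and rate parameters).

Posterior: Gamma(shape=45.2, rate=14.8)

Total count ∑xᵢ = 36 over n = 11 pages.
Gamma is conjugate to the Poisson likelihood: posterior is Gamma(shape = 9.2+36 = 45.2, rate = 3.8+11 = 14.8).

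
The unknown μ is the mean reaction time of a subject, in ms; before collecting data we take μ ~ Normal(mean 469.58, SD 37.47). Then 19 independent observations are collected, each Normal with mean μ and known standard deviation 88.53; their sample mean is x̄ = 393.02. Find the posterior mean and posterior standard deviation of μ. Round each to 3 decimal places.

Prior precision 1/τ₀² = 1/37.47² = 0.00071225; data precision n/σ² = 19/88.53² = 0.00242422.
Posterior precision = 0.00071225 + 0.00242422 = 0.00313647, giving posterior SD = 1/√0.00313647 = 17.856.
Posterior mean = (0.00071225·469.58 + 0.00242422·393.02) / 0.00313647 = 410.406.

Posterior mean ≈ 410.406; posterior SD ≈ 17.856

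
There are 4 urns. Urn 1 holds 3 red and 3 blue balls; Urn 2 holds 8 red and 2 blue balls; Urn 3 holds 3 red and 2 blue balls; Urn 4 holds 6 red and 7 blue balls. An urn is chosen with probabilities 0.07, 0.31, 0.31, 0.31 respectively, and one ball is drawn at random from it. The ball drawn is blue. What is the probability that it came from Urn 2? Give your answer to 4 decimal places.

Tabulate prior·likelihood by source: [1] prior 0.07, lik 0.5, product 0.03500; [2] prior 0.31, lik 0.2, product 0.06200; [3] prior 0.31, lik 0.4, product 0.1240; [4] prior 0.31, lik 0.5385, product 0.1669.
Normalizing constant = 0.38792; the posterior for Urn 2 is its product over the sum, 0.06200/0.38792 = 0.1598.

Posterior probability ≈ 0.1598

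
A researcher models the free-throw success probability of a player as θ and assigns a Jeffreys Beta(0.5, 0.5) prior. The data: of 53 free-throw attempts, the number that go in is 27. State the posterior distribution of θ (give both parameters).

Posterior: Beta(27.5, 26.5)

Observing 27 successes and 26 failures updates Beta(0.5, 0.5) by adding the success and failure counts to the two shape parameters: α = 0.5+27 = 27.5, β = 0.5+26 = 26.5.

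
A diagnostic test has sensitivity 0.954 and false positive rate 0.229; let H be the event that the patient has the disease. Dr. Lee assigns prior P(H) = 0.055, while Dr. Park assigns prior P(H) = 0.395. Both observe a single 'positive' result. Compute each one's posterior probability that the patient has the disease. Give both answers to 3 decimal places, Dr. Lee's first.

Dr. Lee: 0.195; Dr. Park: 0.731

P('+'|H) = 0.954, P('+'|¬H) = 0.229.
Dr. Lee: numerator 0.954·0.055 = 0.052470; evidence = 0.052470+0.229·0.945 = 0.26887; posterior = 0.195.
Dr. Park: numerator 0.954·0.395 = 0.37683; evidence = 0.37683+0.229·0.605 = 0.51538; posterior = 0.731.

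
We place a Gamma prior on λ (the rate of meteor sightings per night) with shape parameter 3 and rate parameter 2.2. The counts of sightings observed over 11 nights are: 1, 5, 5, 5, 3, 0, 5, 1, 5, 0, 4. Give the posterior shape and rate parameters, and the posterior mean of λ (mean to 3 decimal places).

The Poisson likelihood adds the total count to the shape and the number of exposure periods to the rate. Here ∑xᵢ = 34 and n = 11, so shape 3→37 and rate 2.2→13.2.
Posterior mean = shape/rate = 37/13.2 = 2.803.

Posterior: Gamma(shape=37, rate=13.2); mean ≈ 2.803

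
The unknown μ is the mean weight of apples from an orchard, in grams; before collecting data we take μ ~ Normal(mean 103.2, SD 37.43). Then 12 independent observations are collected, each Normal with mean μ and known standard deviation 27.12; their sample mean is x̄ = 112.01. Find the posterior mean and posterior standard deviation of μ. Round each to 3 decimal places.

With known σ, the Normal prior is conjugate. Weight on the data is w = (n/σ²)/(n/σ² + 1/τ₀²) = 0.0163156/(0.0163156+0.00071377) = 0.95809.
Posterior mean = w·x̄ + (1−w)·μ₀ = 0.95809·112.01 + 0.041914·103.2 = 111.641. Posterior variance = 1/(0.0163156+0.00071377) = 58.7222, so SD = 7.663.

Posterior mean ≈ 111.641; posterior SD ≈ 7.663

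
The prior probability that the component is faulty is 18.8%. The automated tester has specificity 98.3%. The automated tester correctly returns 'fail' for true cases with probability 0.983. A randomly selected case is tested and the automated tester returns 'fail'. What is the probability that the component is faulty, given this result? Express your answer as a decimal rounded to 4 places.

Let H be the event that the component is faulty. P(H) = 0.188, so P(¬H) = 0.812. With E the 'fail' result, P(E|H) = 0.983 and P(E|¬H) = 0.017.
P(E) = 0.983·0.188 + 0.017·0.812 = 0.18480 + 0.013804 = 0.19861.
By Bayes' theorem, P(H|E) = 0.18480 / 0.19861 = 0.9305.

P(H | E) ≈ 0.9305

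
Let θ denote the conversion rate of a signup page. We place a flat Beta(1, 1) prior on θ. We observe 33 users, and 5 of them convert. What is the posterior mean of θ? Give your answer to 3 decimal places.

The binomial likelihood is conjugate to the Beta prior: with 5 successes and 28 failures, the posterior is Beta(1+5, 1+28) = Beta(6, 29).
Posterior mean = α/(α+β) = 6/35 = 0.171.

Posterior mean ≈ 0.171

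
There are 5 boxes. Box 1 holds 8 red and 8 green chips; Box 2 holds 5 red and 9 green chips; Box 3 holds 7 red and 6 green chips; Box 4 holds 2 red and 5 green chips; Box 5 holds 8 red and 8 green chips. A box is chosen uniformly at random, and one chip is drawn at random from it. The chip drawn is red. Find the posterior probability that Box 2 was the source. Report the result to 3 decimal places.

P(red|Box 1) = 0.5; P(red|Box 2) = 0.3571; P(red|Box 3) = 0.5385; P(red|Box 4) = 0.2857; P(red|Box 5) = 0.5.
Prior × likelihood for each source: 0.2·0.5=0.1000, 0.2·0.3571=0.07143, 0.2·0.5385=0.1077, 0.2·0.2857=0.05714, 0.2·0.5=0.1000. Summing gives P(red) = 0.43626.
P(Box 2 | red) = 0.07143 / 0.43626 = 0.164.

Posterior probability ≈ 0.164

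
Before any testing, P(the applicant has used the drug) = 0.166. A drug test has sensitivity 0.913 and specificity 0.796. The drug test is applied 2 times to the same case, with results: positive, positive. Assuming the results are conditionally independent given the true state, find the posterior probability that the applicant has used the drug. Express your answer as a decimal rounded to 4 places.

Posterior P(H) ≈ 0.7995

Let H be the event that the applicant has used the drug; start with P(H) = 0.166. P('positive'|H) = 0.913, P('positive'|¬H) = 0.204.
Update on result 1 ('positive'): P(H) ← 0.913·0.1660 / (0.913·0.1660 + 0.204·0.8340) = 0.15156/0.32169 = 0.4711.
Update on result 2 ('positive'): P(H) ← 0.913·0.4711 / (0.913·0.4711 + 0.204·0.5289) = 0.43014/0.53803 = 0.7995.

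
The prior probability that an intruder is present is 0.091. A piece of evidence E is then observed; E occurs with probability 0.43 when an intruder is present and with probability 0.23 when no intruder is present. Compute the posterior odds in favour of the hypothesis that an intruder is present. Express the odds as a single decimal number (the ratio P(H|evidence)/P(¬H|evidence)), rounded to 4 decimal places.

Prior odds = 0.091/(1−0.091) = 0.10011.
Likelihood ratio for E = 0.43/0.23 = 1.8696.
Posterior odds = prior odds × LR = 0.18716.

Posterior odds ≈ 0.1872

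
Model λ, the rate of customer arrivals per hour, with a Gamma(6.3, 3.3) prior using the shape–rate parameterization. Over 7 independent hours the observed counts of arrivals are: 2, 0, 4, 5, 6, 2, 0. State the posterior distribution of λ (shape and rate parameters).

Posterior: Gamma(shape=25.3, rate=10.3)

The Poisson likelihood adds the total count to the shape and the number of exposure periods to the rate. Here ∑xᵢ = 19 and n = 7, so shape 6.3→25.3 and rate 3.3→10.3.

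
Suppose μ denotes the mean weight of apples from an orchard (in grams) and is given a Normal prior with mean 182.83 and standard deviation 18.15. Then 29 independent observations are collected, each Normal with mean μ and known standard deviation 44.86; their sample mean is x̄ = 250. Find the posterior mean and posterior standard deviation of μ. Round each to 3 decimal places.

Posterior mean ≈ 238.312; posterior SD ≈ 7.571

With known σ, the Normal prior is conjugate. Weight on the data is w = (n/σ²)/(n/σ² + 1/τ₀²) = 0.0144105/(0.0144105+0.00303562) = 0.82600.
Posterior mean = w·x̄ + (1−w)·μ₀ = 0.82600·250 + 0.17400·182.83 = 238.312. Posterior variance = 1/(0.0144105+0.00303562) = 57.3193, so SD = 7.571.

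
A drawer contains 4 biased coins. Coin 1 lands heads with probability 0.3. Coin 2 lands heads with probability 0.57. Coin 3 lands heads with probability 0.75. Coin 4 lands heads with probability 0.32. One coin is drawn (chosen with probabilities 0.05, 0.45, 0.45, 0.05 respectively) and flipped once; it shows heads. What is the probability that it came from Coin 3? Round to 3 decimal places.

Posterior probability ≈ 0.540

P(heads|C1) = 0.3; P(heads|C2) = 0.57; P(heads|C3) = 0.75; P(heads|C4) = 0.32.
Prior × likelihood for each source: 0.05·0.3=0.01500, 0.45·0.57=0.2565, 0.45·0.75=0.3375, 0.05·0.32=0.01600. Summing gives P(heads) = 0.62500.
P(Coin 3 | heads) = 0.3375 / 0.62500 = 0.540.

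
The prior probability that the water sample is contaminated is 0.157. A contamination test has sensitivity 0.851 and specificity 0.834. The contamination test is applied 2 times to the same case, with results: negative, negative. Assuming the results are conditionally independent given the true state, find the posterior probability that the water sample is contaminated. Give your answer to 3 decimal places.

Posterior P(H) ≈ 0.006

Let H be the event that the water sample is contaminated; start with P(H) = 0.157. P('positive'|H) = 0.851, P('positive'|¬H) = 0.166.
Update on result 1 ('negative'): P(H) ← 0.149·0.1570 / (0.149·0.1570 + 0.834·0.8430) = 0.023393/0.72645 = 0.0322.
Update on result 2 ('negative'): P(H) ← 0.149·0.0322 / (0.149·0.0322 + 0.834·0.9678) = 0.0047980/0.81194 = 0.0059.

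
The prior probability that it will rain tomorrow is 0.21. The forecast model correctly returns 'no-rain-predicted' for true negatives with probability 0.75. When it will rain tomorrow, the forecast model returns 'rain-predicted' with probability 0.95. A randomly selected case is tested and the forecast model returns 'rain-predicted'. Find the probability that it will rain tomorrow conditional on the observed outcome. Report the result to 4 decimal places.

P(H | E) ≈ 0.5025

Write H for 'it will rain tomorrow'. Prior odds H:¬H = 0.21/0.79 = 0.26582. For the 'rain-predicted' outcome, the likelihood ratio is 0.95/0.25 = 3.8000.
Posterior odds = 0.26582 × 3.8000 = 1.0101, so P(H|E) = 1.0101/(1+1.0101) = 0.5025.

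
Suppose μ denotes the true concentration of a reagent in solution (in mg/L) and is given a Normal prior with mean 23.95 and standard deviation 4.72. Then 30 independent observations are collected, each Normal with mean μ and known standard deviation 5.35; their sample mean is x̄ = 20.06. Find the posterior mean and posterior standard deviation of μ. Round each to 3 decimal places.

Posterior mean ≈ 20.220; posterior SD ≈ 0.957

Prior precision 1/τ₀² = 1/4.72² = 0.0448865; data precision n/σ² = 30/5.35² = 1.04813.
Posterior precision = 0.0448865 + 1.04813 = 1.09301, giving posterior SD = 1/√1.09301 = 0.957.
Posterior mean = (0.0448865·23.95 + 1.04813·20.06) / 1.09301 = 20.220.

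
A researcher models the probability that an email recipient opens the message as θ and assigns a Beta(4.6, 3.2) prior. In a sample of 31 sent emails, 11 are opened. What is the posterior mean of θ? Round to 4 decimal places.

The binomial likelihood is conjugate to the Beta prior: with 11 successes and 20 failures, the posterior is Beta(4.6+11, 3.2+20) = Beta(15.6, 23.2).
E[θ | data] = 15.6/(15.6+23.2) = 0.4021.

Posterior mean ≈ 0.4021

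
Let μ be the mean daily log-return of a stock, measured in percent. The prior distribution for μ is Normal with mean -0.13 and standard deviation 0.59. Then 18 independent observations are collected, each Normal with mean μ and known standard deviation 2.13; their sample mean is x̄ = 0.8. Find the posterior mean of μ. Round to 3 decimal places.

Posterior mean ≈ 0.409

Prior precision 1/τ₀² = 1/0.59² = 2.87274; data precision n/σ² = 18/2.13² = 3.96747.
Posterior precision = 2.87274 + 3.96747 = 6.84020.
Posterior mean = (2.87274·-0.13 + 3.96747·0.8) / 6.84020 = 0.409.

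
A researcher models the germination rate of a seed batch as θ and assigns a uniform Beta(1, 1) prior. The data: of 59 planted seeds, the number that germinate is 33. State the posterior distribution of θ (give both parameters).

Observing 33 successes and 26 failures updates Beta(1, 1) by adding the success and failure counts to the two shape parameters: α = 1+33 = 34, β = 1+26 = 27.

Posterior: Beta(34, 27)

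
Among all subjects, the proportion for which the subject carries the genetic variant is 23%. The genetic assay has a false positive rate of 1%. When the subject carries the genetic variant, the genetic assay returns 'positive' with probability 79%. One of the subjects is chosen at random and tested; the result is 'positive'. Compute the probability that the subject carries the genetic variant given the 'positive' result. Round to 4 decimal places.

P(H | E) ≈ 0.9593

Let H be the event that the subject carries the genetic variant. P(H) = 0.23, so P(¬H) = 0.77. With E the 'positive' result, P(E|H) = 0.79 and P(E|¬H) = 0.01.
P(E) = 0.79·0.23 + 0.01·0.77 = 0.18170 + 0.0077000 = 0.18940.
By Bayes' theorem, P(H|E) = 0.18170 / 0.18940 = 0.9593.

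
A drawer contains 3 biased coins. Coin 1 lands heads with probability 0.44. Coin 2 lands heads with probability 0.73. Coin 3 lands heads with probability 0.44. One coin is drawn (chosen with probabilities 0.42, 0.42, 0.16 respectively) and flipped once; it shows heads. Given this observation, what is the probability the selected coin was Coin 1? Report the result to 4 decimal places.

P(heads|C1) = 0.44; P(heads|C2) = 0.73; P(heads|C3) = 0.44.
Prior × likelihood for each source: 0.42·0.44=0.1848, 0.42·0.73=0.3066, 0.16·0.44=0.07040. Summing gives P(heads) = 0.56180.
P(Coin 1 | heads) = 0.1848 / 0.56180 = 0.3289.

Posterior probability ≈ 0.3289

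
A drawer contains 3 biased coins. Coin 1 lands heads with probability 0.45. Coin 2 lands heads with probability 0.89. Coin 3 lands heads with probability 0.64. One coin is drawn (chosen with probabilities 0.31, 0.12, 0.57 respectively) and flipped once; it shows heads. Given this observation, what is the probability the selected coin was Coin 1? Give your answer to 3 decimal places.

Tabulate prior·likelihood by source: [1] prior 0.31, lik 0.45, product 0.1395; [2] prior 0.12, lik 0.89, product 0.1068; [3] prior 0.57, lik 0.64, product 0.3648.
Normalizing constant = 0.61110; the posterior for Coin 1 is its product over the sum, 0.1395/0.61110 = 0.228.

Posterior probability ≈ 0.228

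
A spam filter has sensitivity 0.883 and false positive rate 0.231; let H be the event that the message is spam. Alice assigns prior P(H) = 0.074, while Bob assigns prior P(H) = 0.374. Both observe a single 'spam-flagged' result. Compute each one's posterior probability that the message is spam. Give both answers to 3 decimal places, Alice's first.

Alice: 0.234; Bob: 0.695

P('+'|H) = 0.883, P('+'|¬H) = 0.231.
Alice: numerator 0.883·0.074 = 0.065342; evidence = 0.065342+0.231·0.926 = 0.27925; posterior = 0.234.
Bob: numerator 0.883·0.374 = 0.33024; evidence = 0.33024+0.231·0.626 = 0.47485; posterior = 0.695.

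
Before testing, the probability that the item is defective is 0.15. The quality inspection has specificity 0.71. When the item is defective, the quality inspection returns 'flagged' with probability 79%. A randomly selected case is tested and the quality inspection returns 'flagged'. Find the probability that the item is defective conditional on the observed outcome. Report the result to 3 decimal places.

P(H | E) ≈ 0.325

Write H for 'the item is defective'. Prior odds H:¬H = 0.15/0.85 = 0.17647. For the 'flagged' outcome, the likelihood ratio is 0.79/0.29 = 2.7241.
Posterior odds = 0.17647 × 2.7241 = 0.48073, so P(H|E) = 0.48073/(1+0.48073) = 0.325.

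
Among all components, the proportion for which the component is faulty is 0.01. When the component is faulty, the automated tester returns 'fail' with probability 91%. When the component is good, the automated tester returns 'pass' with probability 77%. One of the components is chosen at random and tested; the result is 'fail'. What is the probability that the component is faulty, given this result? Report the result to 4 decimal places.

Let H be the event that the component is faulty. P(H) = 0.01, so P(¬H) = 0.99. With E the 'fail' result, P(E|H) = 0.91 and P(E|¬H) = 0.23.
P(E) = 0.91·0.01 + 0.23·0.99 = 0.0091000 + 0.22770 = 0.23680.
By Bayes' theorem, P(H|E) = 0.0091000 / 0.23680 = 0.0384.

P(H | E) ≈ 0.0384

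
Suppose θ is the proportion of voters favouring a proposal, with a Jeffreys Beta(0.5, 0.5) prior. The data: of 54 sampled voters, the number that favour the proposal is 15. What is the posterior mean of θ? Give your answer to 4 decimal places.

Posterior mean ≈ 0.2818

Observing 15 successes and 39 failures updates Beta(0.5, 0.5) by adding the success and failure counts to the two shape parameters: α = 0.5+15 = 15.5, β = 0.5+39 = 39.5.
Posterior mean = α/(α+β) = 15.5/55 = 0.2818.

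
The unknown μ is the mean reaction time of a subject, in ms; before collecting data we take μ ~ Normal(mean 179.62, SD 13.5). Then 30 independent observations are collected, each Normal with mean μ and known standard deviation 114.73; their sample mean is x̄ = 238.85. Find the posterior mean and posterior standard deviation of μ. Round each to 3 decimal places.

Posterior mean ≈ 197.002; posterior SD ≈ 11.347

Prior precision 1/τ₀² = 1/13.5² = 0.00548697; data precision n/σ² = 30/114.73² = 0.00227912.
Posterior precision = 0.00548697 + 0.00227912 = 0.00776609, giving posterior SD = 1/√0.00776609 = 11.347.
Posterior mean = (0.00548697·179.62 + 0.00227912·238.85) / 0.00776609 = 197.002.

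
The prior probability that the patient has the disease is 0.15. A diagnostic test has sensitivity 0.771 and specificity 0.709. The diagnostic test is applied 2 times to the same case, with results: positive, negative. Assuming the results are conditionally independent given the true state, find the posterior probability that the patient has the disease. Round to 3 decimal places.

With H the event that the patient has the disease, the joint likelihood of the observed sequence is P(data|H) = 0.771·0.229 = 0.17656 and P(data|¬H) = 0.291·0.709 = 0.20632.
Bayes: P(H|data) = 0.15·0.17656 / (0.15·0.17656 + 0.85·0.20632) = 0.026484/0.20185 = 0.1312.

Posterior P(H) ≈ 0.131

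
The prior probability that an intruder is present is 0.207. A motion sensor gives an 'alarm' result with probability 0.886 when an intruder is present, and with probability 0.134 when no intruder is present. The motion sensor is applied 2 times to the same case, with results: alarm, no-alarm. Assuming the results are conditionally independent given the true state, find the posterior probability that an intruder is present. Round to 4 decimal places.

Let H be the event that an intruder is present; start with P(H) = 0.207. P('alarm'|H) = 0.886, P('alarm'|¬H) = 0.134.
Update on result 1 ('alarm'): P(H) ← 0.886·0.2070 / (0.886·0.2070 + 0.134·0.7930) = 0.18340/0.28966 = 0.6332.
Update on result 2 ('no-alarm'): P(H) ← 0.114·0.6332 / (0.114·0.6332 + 0.866·0.3668) = 0.072180/0.38987 = 0.1851.

Posterior P(H) ≈ 0.1851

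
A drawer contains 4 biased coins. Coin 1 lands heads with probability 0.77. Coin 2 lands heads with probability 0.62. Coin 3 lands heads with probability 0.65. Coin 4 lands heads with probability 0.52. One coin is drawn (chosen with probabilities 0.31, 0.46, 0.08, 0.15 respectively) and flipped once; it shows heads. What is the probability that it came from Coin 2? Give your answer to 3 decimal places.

Posterior probability ≈ 0.436

Tabulate prior·likelihood by source: [1] prior 0.31, lik 0.77, product 0.2387; [2] prior 0.46, lik 0.62, product 0.2852; [3] prior 0.08, lik 0.65, product 0.05200; [4] prior 0.15, lik 0.52, product 0.07800.
Normalizing constant = 0.65390; the posterior for Coin 2 is its product over the sum, 0.2852/0.65390 = 0.436.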